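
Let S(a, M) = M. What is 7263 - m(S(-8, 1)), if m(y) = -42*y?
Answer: 7305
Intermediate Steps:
7263 - m(S(-8, 1)) = 7263 - (-42) = 7263 - 1*(-42) = 7263 + 42 = 7305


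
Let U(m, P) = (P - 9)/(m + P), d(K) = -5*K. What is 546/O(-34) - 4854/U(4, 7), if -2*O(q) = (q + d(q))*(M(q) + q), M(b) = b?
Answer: 61723737/2312 ≈ 26697.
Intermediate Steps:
O(q) = 4*q**2 (O(q) = -(q - 5*q)*(q + q)/2 = -(-4*q)*2*q/2 = -(-4)*q**2 = 4*q**2)
U(m, P) = (-9 + P)/(P + m)
546/O(-34) - 4854/U(4, 7) = 546/((4*(-34)**2)) - 4854*(7 + 4)/(-9 + 7) = 546/((4*1156)) - 4854/(-2/11) = 546/4624 - 4854/((1/11)*(-2)) = 546*(1/4624) - 4854/(-2/11) = 273/2312 - 4854*(-11/2) = 273/2312 + 26697 = 61723737/2312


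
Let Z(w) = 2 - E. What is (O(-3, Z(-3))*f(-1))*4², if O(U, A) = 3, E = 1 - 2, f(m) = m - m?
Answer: 0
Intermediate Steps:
f(m) = 0
E = -1
Z(w) = 3 (Z(w) = 2 - 1*(-1) = 2 + 1 = 3)
(O(-3, Z(-3))*f(-1))*4² = (3*0)*4² = 0*16 = 0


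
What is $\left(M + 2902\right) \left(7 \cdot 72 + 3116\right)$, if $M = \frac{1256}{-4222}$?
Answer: $\frac{22174288280}{2111} \approx 1.0504 \cdot 10^{7}$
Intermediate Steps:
$M = - \frac{628}{2111}$ ($M = 1256 \left(- \frac{1}{4222}\right) = - \frac{628}{2111} \approx -0.29749$)
$\left(M + 2902\right) \left(7 \cdot 72 + 3116\right) = \left(- \frac{628}{2111} + 2902\right) \left(7 \cdot 72 + 3116\right) = \frac{6125494 \left(504 + 3116\right)}{2111} = \frac{6125494}{2111} \cdot 3620 = \frac{22174288280}{2111}$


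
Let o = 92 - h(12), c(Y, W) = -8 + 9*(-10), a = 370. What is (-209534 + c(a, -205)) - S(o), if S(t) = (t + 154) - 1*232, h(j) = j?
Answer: -209634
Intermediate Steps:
c(Y, W) = -98 (c(Y, W) = -8 - 90 = -98)
o = 80 (o = 92 - 1*12 = 92 - 12 = 80)
S(t) = -78 + t (S(t) = (154 + t) - 232 = -78 + t)
(-209534 + c(a, -205)) - S(o) = (-209534 - 98) - (-78 + 80) = -209632 - 1*2 = -209632 - 2 = -209634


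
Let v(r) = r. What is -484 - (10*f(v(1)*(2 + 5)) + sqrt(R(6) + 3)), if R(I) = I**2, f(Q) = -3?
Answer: -454 - sqrt(39) ≈ -460.25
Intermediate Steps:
-484 - (10*f(v(1)*(2 + 5)) + sqrt(R(6) + 3)) = -484 - (10*(-3) + sqrt(6**2 + 3)) = -484 - (-30 + sqrt(36 + 3)) = -484 - (-30 + sqrt(39)) = -484 + (30 - sqrt(39)) = -454 - sqrt(39)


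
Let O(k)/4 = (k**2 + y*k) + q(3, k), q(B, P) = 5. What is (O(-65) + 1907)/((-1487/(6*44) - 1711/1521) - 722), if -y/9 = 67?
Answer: -23504645736/97542733 ≈ -240.97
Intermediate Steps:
y = -603 (y = -9*67 = -603)
O(k) = 20 - 2412*k + 4*k**2 (O(k) = 4*((k**2 - 603*k) + 5) = 4*(5 + k**2 - 603*k) = 20 - 2412*k + 4*k**2)
(O(-65) + 1907)/((-1487/(6*44) - 1711/1521) - 722) = ((20 - 2412*(-65) + 4*(-65)**2) + 1907)/((-1487/(6*44) - 1711/1521) - 722) = ((20 + 156780 + 4*4225) + 1907)/((-1487/264 - 1711*1/1521) - 722) = ((20 + 156780 + 16900) + 1907)/((-1487*1/264 - 1711/1521) - 722) = (173700 + 1907)/((-1487/264 - 1711/1521) - 722) = 175607/(-904477/133848 - 722) = 175607/(-97542733/133848) = 175607*(-133848/97542733) = -23504645736/97542733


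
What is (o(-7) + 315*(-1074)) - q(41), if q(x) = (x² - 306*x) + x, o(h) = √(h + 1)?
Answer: -327486 + I*√6 ≈ -3.2749e+5 + 2.4495*I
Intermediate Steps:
o(h) = √(1 + h)
q(x) = x² - 305*x
(o(-7) + 315*(-1074)) - q(41) = (√(1 - 7) + 315*(-1074)) - 41*(-305 + 41) = (√(-6) - 338310) - 41*(-264) = (I*√6 - 338310) - 1*(-10824) = (-338310 + I*√6) + 10824 = -327486 + I*√6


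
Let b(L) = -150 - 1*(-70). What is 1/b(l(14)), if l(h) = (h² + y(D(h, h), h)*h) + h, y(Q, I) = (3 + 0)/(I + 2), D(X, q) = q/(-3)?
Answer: -1/80 ≈ -0.012500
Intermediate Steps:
D(X, q) = -q/3 (D(X, q) = q*(-⅓) = -q/3)
y(Q, I) = 3/(2 + I)
l(h) = h + h² + 3*h/(2 + h) (l(h) = (h² + (3/(2 + h))*h) + h = (h² + 3*h/(2 + h)) + h = h + h² + 3*h/(2 + h))
b(L) = -80 (b(L) = -150 + 70 = -80)
1/b(l(14)) = 1/(-80) = -1/80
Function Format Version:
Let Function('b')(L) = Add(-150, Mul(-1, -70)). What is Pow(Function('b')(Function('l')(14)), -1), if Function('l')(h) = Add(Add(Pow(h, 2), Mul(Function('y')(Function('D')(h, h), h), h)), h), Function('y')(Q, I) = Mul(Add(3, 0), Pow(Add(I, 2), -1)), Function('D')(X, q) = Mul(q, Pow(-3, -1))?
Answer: Rational(-1, 80) ≈ -0.012500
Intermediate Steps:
Function('D')(X, q) = Mul(Rational(-1, 3), q) (Function('D')(X, q) = Mul(q, Rational(-1, 3)) = Mul(Rational(-1, 3), q))
Function('y')(Q, I) = Mul(3, Pow(Add(2, I), -1))
Function('l')(h) = Add(h, Pow(h, 2), Mul(3, h, Pow(Add(2, h), -1))) (Function('l')(h) = Add(Add(Pow(h, 2), Mul(Mul(3, Pow(Add(2, h), -1)), h)), h) = Add(Add(Pow(h, 2), Mul(3, h, Pow(Add(2, h), -1))), h) = Add(h, Pow(h, 2), Mul(3, h, Pow(Add(2, h), -1))))
Function('b')(L) = -80 (Function('b')(L) = Add(-150, 70) = -80)
Pow(Function('b')(Function('l')(14)), -1) = Pow(-80, -1) = Rational(-1, 80)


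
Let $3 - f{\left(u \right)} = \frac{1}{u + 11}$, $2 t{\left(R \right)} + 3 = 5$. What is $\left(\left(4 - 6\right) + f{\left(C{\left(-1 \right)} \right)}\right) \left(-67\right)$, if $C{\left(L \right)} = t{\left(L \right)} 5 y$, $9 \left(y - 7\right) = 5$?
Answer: $- \frac{28810}{439} \approx -65.626$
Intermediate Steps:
$y = \frac{68}{9}$ ($y = 7 + \frac{1}{9} \cdot 5 = 7 + \frac{5}{9} = \frac{68}{9} \approx 7.5556$)
$t{\left(R \right)} = 1$ ($t{\left(R \right)} = - \frac{3}{2} + \frac{1}{2} \cdot 5 = - \frac{3}{2} + \frac{5}{2} = 1$)
$C{\left(L \right)} = \frac{340}{9}$ ($C{\left(L \right)} = 1 \cdot 5 \cdot \frac{68}{9} = 5 \cdot \frac{68}{9} = \frac{340}{9}$)
$f{\left(u \right)} = 3 - \frac{1}{11 + u}$ ($f{\left(u \right)} = 3 - \frac{1}{u + 11} = 3 - \frac{1}{11 + u}$)
$\left(\left(4 - 6\right) + f{\left(C{\left(-1 \right)} \right)}\right) \left(-67\right) = \left(\left(4 - 6\right) + \frac{32 + 3 \cdot \frac{340}{9}}{11 + \frac{340}{9}}\right) \left(-67\right) = \left(\left(4 - 6\right) + \frac{32 + \frac{340}{3}}{\frac{439}{9}}\right) \left(-67\right) = \left(-2 + \frac{9}{439} \cdot \frac{436}{3}\right) \left(-67\right) = \left(-2 + \frac{1308}{439}\right) \left(-67\right) = \frac{430}{439} \left(-67\right) = - \frac{28810}{439}$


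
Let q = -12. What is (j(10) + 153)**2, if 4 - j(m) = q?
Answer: 28561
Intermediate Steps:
j(m) = 16 (j(m) = 4 - 1*(-12) = 4 + 12 = 16)
(j(10) + 153)**2 = (16 + 153)**2 = 169**2 = 28561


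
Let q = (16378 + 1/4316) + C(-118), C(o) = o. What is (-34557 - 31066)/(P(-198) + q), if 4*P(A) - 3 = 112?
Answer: -141614434/35151123 ≈ -4.0287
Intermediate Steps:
P(A) = 115/4 (P(A) = 3/4 + (1/4)*112 = 3/4 + 28 = 115/4)
q = 70178161/4316 (q = (16378 + 1/4316) - 118 = 70687449/4316 - 118 = 70178161/4316 ≈ 16260.)
(-34557 - 31066)/(P(-198) + q) = (-34557 - 31066)/(115/4 + 70178161/4316) = -65623/35151123/2158 = -65623*2158/35151123 = -141614434/35151123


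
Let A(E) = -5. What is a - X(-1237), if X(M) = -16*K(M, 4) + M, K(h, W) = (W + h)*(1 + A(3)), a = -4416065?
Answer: -4335916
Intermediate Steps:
K(h, W) = -4*W - 4*h (K(h, W) = (W + h)*(1 - 5) = (W + h)*(-4) = -4*W - 4*h)
X(M) = 256 + 65*M (X(M) = -16*(-4*4 - 4*M) + M = -16*(-16 - 4*M) + M = (256 + 64*M) + M = 256 + 65*M)
a - X(-1237) = -4416065 - (256 + 65*(-1237)) = -4416065 - (256 - 80405) = -4416065 - 1*(-80149) = -4416065 + 80149 = -4335916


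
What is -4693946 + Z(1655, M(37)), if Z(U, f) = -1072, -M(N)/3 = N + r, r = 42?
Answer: -4695018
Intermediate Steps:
M(N) = -126 - 3*N (M(N) = -3*(N + 42) = -3*(42 + N) = -126 - 3*N)
-4693946 + Z(1655, M(37)) = -4693946 - 1072 = -4695018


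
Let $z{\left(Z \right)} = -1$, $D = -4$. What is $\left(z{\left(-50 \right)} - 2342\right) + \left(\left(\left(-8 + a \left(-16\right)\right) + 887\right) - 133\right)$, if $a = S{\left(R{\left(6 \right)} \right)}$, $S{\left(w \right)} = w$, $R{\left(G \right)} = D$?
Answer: $-1533$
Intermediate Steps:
$R{\left(G \right)} = -4$
$a = -4$
$\left(z{\left(-50 \right)} - 2342\right) + \left(\left(\left(-8 + a \left(-16\right)\right) + 887\right) - 133\right) = \left(-1 - 2342\right) + \left(\left(\left(-8 - -64\right) + 887\right) - 133\right) = -2343 + \left(\left(\left(-8 + 64\right) + 887\right) - 133\right) = -2343 + \left(\left(56 + 887\right) - 133\right) = -2343 + \left(943 - 133\right) = -2343 + 810 = -1533$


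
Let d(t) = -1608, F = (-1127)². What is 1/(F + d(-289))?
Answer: 1/1268521 ≈ 7.8832e-7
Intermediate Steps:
F = 1270129
1/(F + d(-289)) = 1/(1270129 - 1608) = 1/1268521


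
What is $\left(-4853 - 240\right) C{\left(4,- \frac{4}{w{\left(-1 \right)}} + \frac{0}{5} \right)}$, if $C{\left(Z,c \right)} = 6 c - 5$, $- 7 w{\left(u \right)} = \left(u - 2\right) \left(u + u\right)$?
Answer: $-117139$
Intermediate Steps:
$w{\left(u \right)} = - \frac{2 u \left(-2 + u\right)}{7}$ ($w{\left(u \right)} = - \frac{\left(u - 2\right) \left(u + u\right)}{7} = - \frac{\left(-2 + u\right) 2 u}{7} = - \frac{2 u \left(-2 + u\right)}{7}$)
$C{\left(Z,c \right)} = -5 + 6 c$
$\left(-4853 - 240\right) C{\left(4,- \frac{4}{w{\left(-1 \right)}} + \frac{0}{5} \right)} = \left(-4853 - 240\right) \left(-5 + 6 \left(- \frac{4}{\frac{2}{7} \left(-1\right) \left(2 - -1\right)} + \frac{0}{5}\right)\right) = \left(-4853 + \left(-550 + 310\right)\right) \left(-5 + 6 \left(- \frac{4}{\frac{2}{7} \left(-1\right) \left(2 + 1\right)} + 0 \cdot \frac{1}{5}\right)\right) = \left(-4853 - 240\right) \left(-5 + 6 \left(- \frac{4}{\frac{2}{7} \left(-1\right) 3} + 0\right)\right) = - 5093 \left(-5 + 6 \left(- \frac{4}{- \frac{6}{7}} + 0\right)\right) = - 5093 \left(-5 + 6 \left(\left(-4\right) \left(- \frac{7}{6}\right) + 0\right)\right) = - 5093 \left(-5 + 6 \left(\frac{14}{3} + 0\right)\right) = - 5093 \left(-5 + 6 \cdot \frac{14}{3}\right) = - 5093 \left(-5 + 28\right) = \left(-5093\right) 23 = -117139$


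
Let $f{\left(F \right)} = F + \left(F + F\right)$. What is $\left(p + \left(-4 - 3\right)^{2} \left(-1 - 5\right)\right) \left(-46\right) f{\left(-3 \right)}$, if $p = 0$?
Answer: $-121716$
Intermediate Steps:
$f{\left(F \right)} = 3 F$ ($f{\left(F \right)} = F + 2 F = 3 F$)
$\left(p + \left(-4 - 3\right)^{2} \left(-1 - 5\right)\right) \left(-46\right) f{\left(-3 \right)} = \left(0 + \left(-4 - 3\right)^{2} \left(-1 - 5\right)\right) \left(-46\right) 3 \left(-3\right) = \left(0 + \left(-7\right)^{2} \left(-1 - 5\right)\right) \left(-46\right) \left(-9\right) = \left(0 + 49 \left(-6\right)\right) \left(-46\right) \left(-9\right) = \left(0 - 294\right) \left(-46\right) \left(-9\right) = \left(-294\right) \left(-46\right) \left(-9\right) = 13524 \left(-9\right) = -121716$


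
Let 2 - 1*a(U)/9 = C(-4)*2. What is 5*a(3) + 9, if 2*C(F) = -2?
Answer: 189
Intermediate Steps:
C(F) = -1 (C(F) = (½)*(-2) = -1)
a(U) = 36 (a(U) = 18 - (-9)*2 = 18 - 9*(-2) = 18 + 18 = 36)
5*a(3) + 9 = 5*36 + 9 = 180 + 9 = 189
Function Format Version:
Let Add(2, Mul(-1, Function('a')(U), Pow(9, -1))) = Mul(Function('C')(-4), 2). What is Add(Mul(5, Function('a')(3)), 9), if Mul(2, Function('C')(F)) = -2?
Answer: 189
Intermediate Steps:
Function('C')(F) = -1 (Function('C')(F) = Mul(Rational(1, 2), -2) = -1)
Function('a')(U) = 36 (Function('a')(U) = Add(18, Mul(-9, Mul(-1, 2))) = Add(18, Mul(-9, -2)) = Add(18, 18) = 36)
Add(Mul(5, Function('a')(3)), 9) = Add(Mul(5, 36), 9) = Add(180, 9) = 189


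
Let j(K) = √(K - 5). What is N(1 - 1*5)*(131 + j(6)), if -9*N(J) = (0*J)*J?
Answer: 0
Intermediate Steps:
j(K) = √(-5 + K)
N(J) = 0 (N(J) = -0*J*J/9 = -0*J = -⅑*0 = 0)
N(1 - 1*5)*(131 + j(6)) = 0*(131 + √(-5 + 6)) = 0*(131 + √1) = 0*(131 + 1) = 0*132 = 0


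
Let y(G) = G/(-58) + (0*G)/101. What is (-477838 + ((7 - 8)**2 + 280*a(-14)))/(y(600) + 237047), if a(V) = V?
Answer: -13970953/6874063 ≈ -2.0324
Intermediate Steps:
y(G) = -G/58 (y(G) = G*(-1/58) + 0*(1/101) = -G/58 + 0 = -G/58)
(-477838 + ((7 - 8)**2 + 280*a(-14)))/(y(600) + 237047) = (-477838 + ((7 - 8)**2 + 280*(-14)))/(-1/58*600 + 237047) = (-477838 + ((-1)**2 - 3920))/(-300/29 + 237047) = (-477838 + (1 - 3920))/(6874063/29) = (-477838 - 3919)*(29/6874063) = -481757*29/6874063 = -13970953/6874063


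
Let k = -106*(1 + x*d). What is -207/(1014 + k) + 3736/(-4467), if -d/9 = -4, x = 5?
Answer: -66965923/81174324 ≈ -0.82496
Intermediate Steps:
d = 36 (d = -9*(-4) = 36)
k = -19186 (k = -106*(1 + 5*36) = -106*(1 + 180) = -106*181 = -19186)
-207/(1014 + k) + 3736/(-4467) = -207/(1014 - 19186) + 3736/(-4467) = -207/(-18172) + 3736*(-1/4467) = -207*(-1/18172) - 3736/4467 = 207/18172 - 3736/4467 = -66965923/81174324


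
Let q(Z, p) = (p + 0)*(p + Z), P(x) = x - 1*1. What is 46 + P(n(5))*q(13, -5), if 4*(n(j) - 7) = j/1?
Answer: -244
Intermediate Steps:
n(j) = 7 + j/4 (n(j) = 7 + (j/1)/4 = 7 + (j*1)/4 = 7 + j/4)
P(x) = -1 + x (P(x) = x - 1 = -1 + x)
q(Z, p) = p*(Z + p)
46 + P(n(5))*q(13, -5) = 46 + (-1 + (7 + (¼)*5))*(-5*(13 - 5)) = 46 + (-1 + (7 + 5/4))*(-5*8) = 46 + (-1 + 33/4)*(-40) = 46 + (29/4)*(-40) = 46 - 290 = -244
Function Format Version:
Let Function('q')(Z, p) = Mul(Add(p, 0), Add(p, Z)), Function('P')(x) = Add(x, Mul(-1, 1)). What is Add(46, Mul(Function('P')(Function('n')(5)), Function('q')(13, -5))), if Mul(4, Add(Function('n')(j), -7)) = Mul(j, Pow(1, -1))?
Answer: -244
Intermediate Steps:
Function('n')(j) = Add(7, Mul(Rational(1, 4), j)) (Function('n')(j) = Add(7, Mul(Rational(1, 4), Mul(j, Pow(1, -1)))) = Add(7, Mul(Rational(1, 4), Mul(j, 1))) = Add(7, Mul(Rational(1, 4), j)))
Function('P')(x) = Add(-1, x) (Function('P')(x) = Add(x, -1) = Add(-1, x))
Function('q')(Z, p) = Mul(p, Add(Z, p))
Add(46, Mul(Function('P')(Function('n')(5)), Function('q')(13, -5))) = Add(46, Mul(Add(-1, Add(7, Mul(Rational(1, 4), 5))), Mul(-5, Add(13, -5)))) = Add(46, Mul(Add(-1, Add(7, Rational(5, 4))), Mul(-5, 8))) = Add(46, Mul(Add(-1, Rational(33, 4)), -40)) = Add(46, Mul(Rational(29, 4), -40)) = Add(46, -290) = -244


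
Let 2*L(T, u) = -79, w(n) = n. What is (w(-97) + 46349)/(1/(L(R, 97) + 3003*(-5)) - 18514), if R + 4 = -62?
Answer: -348150367/139359507 ≈ -2.4982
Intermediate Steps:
R = -66 (R = -4 - 62 = -66)
L(T, u) = -79/2 (L(T, u) = (½)*(-79) = -79/2)
(w(-97) + 46349)/(1/(L(R, 97) + 3003*(-5)) - 18514) = (-97 + 46349)/(1/(-79/2 + 3003*(-5)) - 18514) = 46252/(1/(-79/2 - 15015) - 18514) = 46252/(1/(-30109/2) - 18514) = 46252/(-2/30109 - 18514) = 46252/(-557438028/30109) = 46252*(-30109/557438028) = -348150367/139359507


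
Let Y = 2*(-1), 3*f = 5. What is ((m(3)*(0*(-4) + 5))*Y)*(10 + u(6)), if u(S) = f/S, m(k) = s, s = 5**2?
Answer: -23125/9 ≈ -2569.4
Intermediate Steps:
f = 5/3 (f = (1/3)*5 = 5/3 ≈ 1.6667)
s = 25
m(k) = 25
Y = -2
u(S) = 5/(3*S)
((m(3)*(0*(-4) + 5))*Y)*(10 + u(6)) = ((25*(0*(-4) + 5))*(-2))*(10 + (5/3)/6) = ((25*(0 + 5))*(-2))*(10 + (5/3)*(1/6)) = ((25*5)*(-2))*(10 + 5/18) = (125*(-2))*(185/18) = -250*185/18 = -23125/9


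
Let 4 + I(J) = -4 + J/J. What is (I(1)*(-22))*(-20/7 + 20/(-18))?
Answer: -5500/9 ≈ -611.11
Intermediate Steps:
I(J) = -7 (I(J) = -4 + (-4 + J/J) = -4 + (-4 + 1) = -4 - 3 = -7)
(I(1)*(-22))*(-20/7 + 20/(-18)) = (-7*(-22))*(-20/7 + 20/(-18)) = 154*(-20*⅐ + 20*(-1/18)) = 154*(-20/7 - 10/9) = 154*(-250/63) = -5500/9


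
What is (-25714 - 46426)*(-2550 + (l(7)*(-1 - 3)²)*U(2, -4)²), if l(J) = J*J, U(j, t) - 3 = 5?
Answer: -3435739640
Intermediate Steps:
U(j, t) = 8 (U(j, t) = 3 + 5 = 8)
l(J) = J²
(-25714 - 46426)*(-2550 + (l(7)*(-1 - 3)²)*U(2, -4)²) = (-25714 - 46426)*(-2550 + (7²*(-1 - 3)²)*8²) = -72140*(-2550 + (49*(-4)²)*64) = -72140*(-2550 + (49*16)*64) = -72140*(-2550 + 784*64) = -72140*(-2550 + 50176) = -72140*47626 = -3435739640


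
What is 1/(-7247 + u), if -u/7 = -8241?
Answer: 1/50440 ≈ 1.9826e-5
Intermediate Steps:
u = 57687 (u = -7*(-8241) = 57687)
1/(-7247 + u) = 1/(-7247 + 57687) = 1/50440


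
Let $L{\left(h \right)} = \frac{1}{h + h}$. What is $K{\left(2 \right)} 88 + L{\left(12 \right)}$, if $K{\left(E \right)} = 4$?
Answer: $\frac{8449}{24} \approx 352.04$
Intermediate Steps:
$L{\left(h \right)} = \frac{1}{2 h}$
$K{\left(2 \right)} 88 + L{\left(12 \right)} = 4 \cdot 88 + \frac{1}{2 \cdot 12} = 352 + \frac{1}{2} \cdot \frac{1}{12} = 352 + \frac{1}{24} = \frac{8449}{24}$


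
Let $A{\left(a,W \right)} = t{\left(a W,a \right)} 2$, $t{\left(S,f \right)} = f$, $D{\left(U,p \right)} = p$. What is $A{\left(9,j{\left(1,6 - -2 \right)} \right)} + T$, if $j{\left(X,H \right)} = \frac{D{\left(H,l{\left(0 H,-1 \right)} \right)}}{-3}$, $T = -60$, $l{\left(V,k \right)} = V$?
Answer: $-42$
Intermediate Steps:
$j{\left(X,H \right)} = 0$ ($j{\left(X,H \right)} = \frac{0 H}{-3} = 0 \left(- \frac{1}{3}\right) = 0$)
$A{\left(a,W \right)} = 2 a$ ($A{\left(a,W \right)} = a 2 = 2 a$)
$A{\left(9,j{\left(1,6 - -2 \right)} \right)} + T = 2 \cdot 9 - 60 = 18 - 60 = -42$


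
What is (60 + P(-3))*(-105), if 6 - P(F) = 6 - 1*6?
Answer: -6930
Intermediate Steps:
P(F) = 6 (P(F) = 6 - (6 - 1*6) = 6 - (6 - 6) = 6 - 1*0 = 6 + 0 = 6)
(60 + P(-3))*(-105) = (60 + 6)*(-105) = 66*(-105) = -6930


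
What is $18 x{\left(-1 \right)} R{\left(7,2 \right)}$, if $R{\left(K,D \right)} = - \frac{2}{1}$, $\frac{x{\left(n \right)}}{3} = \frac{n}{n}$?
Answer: $-108$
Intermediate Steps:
$x{\left(n \right)} = 3$ ($x{\left(n \right)} = 3 \frac{n}{n} = 3 \cdot 1 = 3$)
$R{\left(K,D \right)} = -2$ ($R{\left(K,D \right)} = \left(-2\right) 1 = -2$)
$18 x{\left(-1 \right)} R{\left(7,2 \right)} = 18 \cdot 3 \left(-2\right) = 54 \left(-2\right) = -108$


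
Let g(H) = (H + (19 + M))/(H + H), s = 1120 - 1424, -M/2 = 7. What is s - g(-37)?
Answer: -11264/37 ≈ -304.43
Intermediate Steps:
M = -14 (M = -2*7 = -14)
s = -304
g(H) = (5 + H)/(2*H) (g(H) = (H + (19 - 14))/(H + H) = (H + 5)/((2*H)) = (5 + H)*(1/(2*H)) = (5 + H)/(2*H))
s - g(-37) = -304 - (5 - 37)/(2*(-37)) = -304 - (-1)*(-32)/(2*37) = -304 - 1*16/37 = -304 - 16/37 = -11264/37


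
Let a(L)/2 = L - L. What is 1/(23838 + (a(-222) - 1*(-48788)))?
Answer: 1/72626 ≈ 1.3769e-5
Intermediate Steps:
a(L) = 0 (a(L) = 2*(L - L) = 2*0 = 0)
1/(23838 + (a(-222) - 1*(-48788))) = 1/(23838 + (0 - 1*(-48788))) = 1/(23838 + (0 + 48788)) = 1/(23838 + 48788) = 1/72626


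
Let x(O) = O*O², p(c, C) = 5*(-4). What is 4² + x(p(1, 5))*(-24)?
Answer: 192016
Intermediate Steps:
p(c, C) = -20
x(O) = O³
4² + x(p(1, 5))*(-24) = 4² + (-20)³*(-24) = 16 - 8000*(-24) = 16 + 192000 = 192016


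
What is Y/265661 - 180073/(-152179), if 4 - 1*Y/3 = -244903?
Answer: 159647480312/40428025319 ≈ 3.9489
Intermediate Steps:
Y = 734721 (Y = 12 - 3*(-244903) = 12 + 734709 = 734721)
Y/265661 - 180073/(-152179) = 734721/265661 - 180073/(-152179) = 734721*(1/265661) - 180073*(-1/152179) = 734721/265661 + 180073/152179 = 159647480312/40428025319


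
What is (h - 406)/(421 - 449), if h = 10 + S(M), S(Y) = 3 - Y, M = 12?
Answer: 405/28 ≈ 14.464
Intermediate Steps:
h = 1 (h = 10 + (3 - 1*12) = 10 + (3 - 12) = 10 - 9 = 1)
(h - 406)/(421 - 449) = (1 - 406)/(421 - 449) = -405/(-28) = -405*(-1/28) = 405/28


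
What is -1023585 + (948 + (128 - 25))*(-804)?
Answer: -1868589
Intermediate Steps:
-1023585 + (948 + (128 - 25))*(-804) = -1023585 + (948 + 103)*(-804) = -1023585 + 1051*(-804) = -1023585 - 845004 = -1868589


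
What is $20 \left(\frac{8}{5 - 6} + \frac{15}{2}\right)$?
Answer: $-10$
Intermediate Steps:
$20 \left(\frac{8}{5 - 6} + \frac{15}{2}\right) = 20 \left(\frac{8}{-1} + 15 \cdot \frac{1}{2}\right) = 20 \left(8 \left(-1\right) + \frac{15}{2}\right) = 20 \left(-8 + \frac{15}{2}\right) = 20 \left(- \frac{1}{2}\right) = -10$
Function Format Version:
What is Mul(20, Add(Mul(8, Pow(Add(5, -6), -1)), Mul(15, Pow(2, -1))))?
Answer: -10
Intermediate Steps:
Mul(20, Add(Mul(8, Pow(Add(5, -6), -1)), Mul(15, Pow(2, -1)))) = Mul(20, Add(Mul(8, Pow(-1, -1)), Mul(15, Rational(1, 2)))) = Mul(20, Add(Mul(8, -1), Rational(15, 2))) = Mul(20, Add(-8, Rational(15, 2))) = Mul(20, Rational(-1, 2)) = -10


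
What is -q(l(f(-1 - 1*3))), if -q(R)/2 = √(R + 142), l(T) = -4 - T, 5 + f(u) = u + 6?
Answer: 2*√141 ≈ 23.749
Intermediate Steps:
f(u) = 1 + u (f(u) = -5 + (u + 6) = -5 + (6 + u) = 1 + u)
q(R) = -2*√(142 + R) (q(R) = -2*√(R + 142) = -2*√(142 + R))
-q(l(f(-1 - 1*3))) = -(-2)*√(142 + (-4 - (1 + (-1 - 1*3)))) = -(-2)*√(142 + (-4 - (1 + (-1 - 3)))) = -(-2)*√(142 + (-4 - (1 - 4))) = -(-2)*√(142 + (-4 - 1*(-3))) = -(-2)*√(142 + (-4 + 3)) = -(-2)*√(142 - 1) = -(-2)*√141 = 2*√141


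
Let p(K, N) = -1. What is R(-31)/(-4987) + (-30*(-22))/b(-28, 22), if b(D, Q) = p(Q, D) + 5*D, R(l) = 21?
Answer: -1098127/234389 ≈ -4.6851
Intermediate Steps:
b(D, Q) = -1 + 5*D
R(-31)/(-4987) + (-30*(-22))/b(-28, 22) = 21/(-4987) + (-30*(-22))/(-1 + 5*(-28)) = 21*(-1/4987) + 660/(-1 - 140) = -21/4987 + 660/(-141) = -21/4987 + 660*(-1/141) = -21/4987 - 220/47 = -1098127/234389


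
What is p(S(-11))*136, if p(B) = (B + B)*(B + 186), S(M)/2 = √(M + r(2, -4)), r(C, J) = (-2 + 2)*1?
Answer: -11968 + 101184*I*√11 ≈ -11968.0 + 3.3559e+5*I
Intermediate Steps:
r(C, J) = 0 (r(C, J) = 0*1 = 0)
S(M) = 2*√M (S(M) = 2*√(M + 0) = 2*√M)
p(B) = 2*B*(186 + B) (p(B) = (2*B)*(186 + B) = 2*B*(186 + B))
p(S(-11))*136 = (2*(2*√(-11))*(186 + 2*√(-11)))*136 = (2*(2*(I*√11))*(186 + 2*(I*√11)))*136 = (2*(2*I*√11)*(186 + 2*I*√11))*136 = (4*I*√11*(186 + 2*I*√11))*136 = 544*I*√11*(186 + 2*I*√11)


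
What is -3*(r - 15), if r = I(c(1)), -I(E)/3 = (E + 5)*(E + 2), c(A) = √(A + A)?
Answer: 153 + 63*√2 ≈ 242.10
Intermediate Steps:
c(A) = √2*√A (c(A) = √(2*A) = √2*√A)
I(E) = -3*(2 + E)*(5 + E) (I(E) = -3*(E + 5)*(E + 2) = -3*(5 + E)*(2 + E) = -3*(2 + E)*(5 + E))
r = -36 - 21*√2 (r = -30 - 21*√2*√1 - 3*(√2*√1)² = -30 - 21*√2 - 3*(√2*1)² = -30 - 21*√2 - 3*(√2)² = -30 - 21*√2 - 3*2 = -30 - 21*√2 - 6 = -36 - 21*√2 ≈ -65.698)
-3*(r - 15) = -3*((-36 - 21*√2) - 15) = -3*(-51 - 21*√2) = 153 + 63*√2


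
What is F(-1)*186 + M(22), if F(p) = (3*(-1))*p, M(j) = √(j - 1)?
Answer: 558 + √21 ≈ 562.58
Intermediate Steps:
M(j) = √(-1 + j)
F(p) = -3*p
F(-1)*186 + M(22) = -3*(-1)*186 + √(-1 + 22) = 3*186 + √21 = 558 + √21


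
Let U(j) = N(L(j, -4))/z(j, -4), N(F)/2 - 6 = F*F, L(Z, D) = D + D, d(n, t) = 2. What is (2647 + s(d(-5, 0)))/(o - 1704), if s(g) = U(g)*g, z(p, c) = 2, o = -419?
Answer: -2787/2123 ≈ -1.3128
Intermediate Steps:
L(Z, D) = 2*D
N(F) = 12 + 2*F² (N(F) = 12 + 2*(F*F) = 12 + 2*F²)
U(j) = 70 (U(j) = (12 + 2*(2*(-4))²)/2 = (12 + 2*(-8)²)*(½) = (12 + 2*64)*(½) = (12 + 128)*(½) = 140*(½) = 70)
s(g) = 70*g
(2647 + s(d(-5, 0)))/(o - 1704) = (2647 + 70*2)/(-419 - 1704) = (2647 + 140)/(-2123) = 2787*(-1/2123) = -2787/2123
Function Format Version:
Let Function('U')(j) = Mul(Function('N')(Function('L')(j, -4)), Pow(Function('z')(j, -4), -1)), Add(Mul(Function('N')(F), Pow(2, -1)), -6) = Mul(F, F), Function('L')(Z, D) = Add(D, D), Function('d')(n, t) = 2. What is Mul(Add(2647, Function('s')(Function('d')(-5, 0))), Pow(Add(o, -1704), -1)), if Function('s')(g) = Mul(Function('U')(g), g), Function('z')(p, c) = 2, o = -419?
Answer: Rational(-2787, 2123) ≈ -1.3128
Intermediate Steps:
Function('L')(Z, D) = Mul(2, D)
Function('N')(F) = Add(12, Mul(2, Pow(F, 2))) (Function('N')(F) = Add(12, Mul(2, Mul(F, F))) = Add(12, Mul(2, Pow(F, 2))))
Function('U')(j) = 70 (Function('U')(j) = Mul(Add(12, Mul(2, Pow(Mul(2, -4), 2))), Pow(2, -1)) = Mul(Add(12, Mul(2, Pow(-8, 2))), Rational(1, 2)) = Mul(Add(12, Mul(2, 64)), Rational(1, 2)) = Mul(Add(12, 128), Rational(1, 2)) = Mul(140, Rational(1, 2)) = 70)
Function('s')(g) = Mul(70, g)
Mul(Add(2647, Function('s')(Function('d')(-5, 0))), Pow(Add(o, -1704), -1)) = Mul(Add(2647, Mul(70, 2)), Pow(Add(-419, -1704), -1)) = Mul(Add(2647, 140), Pow(-2123, -1)) = Mul(2787, Rational(-1, 2123)) = Rational(-2787, 2123)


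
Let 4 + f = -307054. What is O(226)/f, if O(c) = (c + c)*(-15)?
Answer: 3390/153529 ≈ 0.022081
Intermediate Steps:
O(c) = -30*c (O(c) = (2*c)*(-15) = -30*c)
f = -307058 (f = -4 - 307054 = -307058)
O(226)/f = -30*226/(-307058) = -6780*(-1/307058) = 3390/153529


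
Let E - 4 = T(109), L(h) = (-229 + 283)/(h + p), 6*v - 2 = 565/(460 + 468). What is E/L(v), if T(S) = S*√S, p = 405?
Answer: 250829/8352 + 27340361*√109/33408 ≈ 8574.1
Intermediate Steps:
v = 807/1856 (v = ⅓ + (565/(460 + 468))/6 = ⅓ + (565/928)/6 = ⅓ + (565*(1/928))/6 = ⅓ + (⅙)*(565/928) = ⅓ + 565/5568 = 807/1856 ≈ 0.43481)
T(S) = S^(3/2)
L(h) = 54/(405 + h) (L(h) = (-229 + 283)/(h + 405) = 54/(405 + h))
E = 4 + 109*√109 (E = 4 + 109^(3/2) = 4 + 109*√109 ≈ 1142.0)
E/L(v) = (4 + 109*√109)/((54/(405 + 807/1856))) = (4 + 109*√109)/((54/(752487/1856))) = (4 + 109*√109)/((54*(1856/752487))) = (4 + 109*√109)/(33408/250829) = (4 + 109*√109)*(250829/33408) = 250829/8352 + 27340361*√109/33408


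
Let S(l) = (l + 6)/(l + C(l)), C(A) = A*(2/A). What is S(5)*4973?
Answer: 54703/7 ≈ 7814.7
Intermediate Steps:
C(A) = 2
S(l) = (6 + l)/(2 + l) (S(l) = (l + 6)/(l + 2) = (6 + l)/(2 + l))
S(5)*4973 = ((6 + 5)/(2 + 5))*4973 = (11/7)*4973 = 54703/7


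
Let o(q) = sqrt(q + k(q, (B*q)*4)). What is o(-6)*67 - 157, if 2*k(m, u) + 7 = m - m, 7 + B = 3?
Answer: -157 + 67*I*sqrt(38)/2 ≈ -157.0 + 206.51*I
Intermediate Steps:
B = -4 (B = -7 + 3 = -4)
k(m, u) = -7/2 (k(m, u) = -7/2 + (m - m)/2 = -7/2 + (1/2)*0 = -7/2 + 0 = -7/2)
o(q) = sqrt(-7/2 + q) (o(q) = sqrt(q - 7/2) = sqrt(-7/2 + q))
o(-6)*67 - 157 = (sqrt(-14 + 4*(-6))/2)*67 - 157 = (sqrt(-14 - 24)/2)*67 - 157 = (sqrt(-38)/2)*67 - 157 = ((I*sqrt(38))/2)*67 - 157 = (I*sqrt(38)/2)*67 - 157 = 67*I*sqrt(38)/2 - 157 = -157 + 67*I*sqrt(38)/2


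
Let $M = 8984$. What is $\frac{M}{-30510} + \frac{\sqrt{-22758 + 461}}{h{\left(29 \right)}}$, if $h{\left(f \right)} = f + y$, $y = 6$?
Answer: $- \frac{4492}{15255} + \frac{i \sqrt{22297}}{35} \approx -0.29446 + 4.2663 i$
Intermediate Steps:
$h{\left(f \right)} = 6 + f$ ($h{\left(f \right)} = f + 6 = 6 + f$)
$\frac{M}{-30510} + \frac{\sqrt{-22758 + 461}}{h{\left(29 \right)}} = \frac{8984}{-30510} + \frac{\sqrt{-22758 + 461}}{6 + 29} = 8984 \left(- \frac{1}{30510}\right) + \frac{\sqrt{-22297}}{35} = - \frac{4492}{15255} + i \sqrt{22297} \cdot \frac{1}{35} = - \frac{4492}{15255} + \frac{i \sqrt{22297}}{35}$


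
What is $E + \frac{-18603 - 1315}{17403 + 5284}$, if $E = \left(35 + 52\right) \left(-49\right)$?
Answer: $- \frac{96734599}{22687} \approx -4263.9$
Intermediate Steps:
$E = -4263$ ($E = 87 \left(-49\right) = -4263$)
$E + \frac{-18603 - 1315}{17403 + 5284} = -4263 + \frac{-18603 - 1315}{17403 + 5284} = -4263 - \frac{19918}{22687} = - \frac{96734599}{22687}$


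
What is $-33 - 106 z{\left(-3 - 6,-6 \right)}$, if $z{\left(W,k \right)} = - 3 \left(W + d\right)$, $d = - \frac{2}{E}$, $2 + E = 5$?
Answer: $-3107$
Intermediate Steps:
$E = 3$ ($E = -2 + 5 = 3$)
$d = - \frac{2}{3} \approx -0.66667$
$z{\left(W,k \right)} = 2 - 3 W$ ($z{\left(W,k \right)} = - 3 \left(W - \frac{2}{3}\right) = - 3 \left(- \frac{2}{3} + W\right) = 2 - 3 W$)
$-33 - 106 z{\left(-3 - 6,-6 \right)} = -33 - 106 \left(2 - 3 \left(-3 - 6\right)\right) = -33 - 106 \left(2 - -27\right) = -33 - 106 \left(2 + 27\right) = -33 - 3074 = -3107$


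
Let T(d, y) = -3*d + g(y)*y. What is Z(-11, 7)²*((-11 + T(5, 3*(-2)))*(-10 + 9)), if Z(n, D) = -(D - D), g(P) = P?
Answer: 0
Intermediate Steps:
Z(n, D) = 0 (Z(n, D) = -1*0 = 0)
T(d, y) = y² - 3*d (T(d, y) = -3*d + y*y = -3*d + y² = y² - 3*d)
Z(-11, 7)²*((-11 + T(5, 3*(-2)))*(-10 + 9)) = 0²*((-11 + ((3*(-2))² - 3*5))*(-10 + 9)) = 0*((-11 + ((-6)² - 15))*(-1)) = 0*((-11 + (36 - 15))*(-1)) = 0*((-11 + 21)*(-1)) = 0*(10*(-1)) = 0*(-10) = 0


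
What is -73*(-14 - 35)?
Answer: 3577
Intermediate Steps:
-73*(-14 - 35) = -73*(-49) = 3577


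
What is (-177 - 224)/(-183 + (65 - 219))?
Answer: 401/337 ≈ 1.1899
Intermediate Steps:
(-177 - 224)/(-183 + (65 - 219)) = -401/(-183 - 154) = -401/(-337) = -401*(-1/337) = 401/337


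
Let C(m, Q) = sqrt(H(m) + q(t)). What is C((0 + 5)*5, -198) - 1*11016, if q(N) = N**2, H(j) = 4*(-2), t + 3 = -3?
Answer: -11016 + 2*sqrt(7) ≈ -11011.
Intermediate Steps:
t = -6 (t = -3 - 3 = -6)
H(j) = -8
C(m, Q) = 2*sqrt(7) (C(m, Q) = sqrt(-8 + (-6)**2) = sqrt(-8 + 36) = sqrt(28) = 2*sqrt(7))
C((0 + 5)*5, -198) - 1*11016 = 2*sqrt(7) - 1*11016 = 2*sqrt(7) - 11016 = -11016 + 2*sqrt(7)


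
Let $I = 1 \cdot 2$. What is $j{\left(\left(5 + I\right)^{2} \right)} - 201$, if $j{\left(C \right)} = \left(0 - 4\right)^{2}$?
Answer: $-185$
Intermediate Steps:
$I = 2$
$j{\left(C \right)} = 16$ ($j{\left(C \right)} = \left(-4\right)^{2} = 16$)
$j{\left(\left(5 + I\right)^{2} \right)} - 201 = 16 - 201 = -185$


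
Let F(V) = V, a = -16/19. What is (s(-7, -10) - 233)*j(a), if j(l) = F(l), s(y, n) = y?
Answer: 3840/19 ≈ 202.11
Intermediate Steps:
a = -16/19 (a = -16*1/19 = -16/19 ≈ -0.84210)
j(l) = l
(s(-7, -10) - 233)*j(a) = (-7 - 233)*(-16/19) = -240*(-16/19) = 3840/19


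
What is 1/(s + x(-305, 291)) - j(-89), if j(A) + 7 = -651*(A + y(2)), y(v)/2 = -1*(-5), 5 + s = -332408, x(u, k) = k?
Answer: -17078377485/332122 ≈ -51422.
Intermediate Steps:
s = -332413 (s = -5 - 332408 = -332413)
y(v) = 10 (y(v) = 2*(-1*(-5)) = 2*5 = 10)
j(A) = -6517 - 651*A (j(A) = -7 - 651*(A + 10) = -7 - 651*(10 + A) = -7 + (-6510 - 651*A) = -6517 - 651*A)
1/(s + x(-305, 291)) - j(-89) = 1/(-332413 + 291) - (-6517 - 651*(-89)) = 1/(-332122) - (-6517 + 57939) = -1/332122 - 1*51422 = -1/332122 - 51422 = -17078377485/332122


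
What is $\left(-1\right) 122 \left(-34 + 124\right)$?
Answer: $-10980$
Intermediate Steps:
$\left(-1\right) 122 \left(-34 + 124\right) = \left(-122\right) 90 = -10980$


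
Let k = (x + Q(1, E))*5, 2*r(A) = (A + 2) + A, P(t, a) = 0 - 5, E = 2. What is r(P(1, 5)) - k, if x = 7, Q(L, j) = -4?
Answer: -19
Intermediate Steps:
P(t, a) = -5
r(A) = 1 + A (r(A) = ((A + 2) + A)/2 = ((2 + A) + A)/2 = (2 + 2*A)/2 = 1 + A)
k = 15 (k = (7 - 4)*5 = 3*5 = 15)
r(P(1, 5)) - k = (1 - 5) - 1*15 = -4 - 15 = -19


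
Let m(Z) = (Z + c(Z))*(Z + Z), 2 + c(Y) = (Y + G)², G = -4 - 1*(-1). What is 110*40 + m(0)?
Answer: 4400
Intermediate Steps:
G = -3 (G = -4 + 1 = -3)
c(Y) = -2 + (-3 + Y)² (c(Y) = -2 + (Y - 3)² = -2 + (-3 + Y)²)
m(Z) = 2*Z*(-2 + Z + (-3 + Z)²) (m(Z) = (Z + (-2 + (-3 + Z)²))*(Z + Z) = (-2 + Z + (-3 + Z)²)*(2*Z) = 2*Z*(-2 + Z + (-3 + Z)²))
110*40 + m(0) = 110*40 + 2*0*(-2 + 0 + (-3 + 0)²) = 4400 + 2*0*(-2 + 0 + (-3)²) = 4400 + 2*0*(-2 + 0 + 9) = 4400 + 2*0*7 = 4400 + 0 = 4400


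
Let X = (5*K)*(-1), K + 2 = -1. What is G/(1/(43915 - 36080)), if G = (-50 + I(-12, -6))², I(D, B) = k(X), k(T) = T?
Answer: 9597875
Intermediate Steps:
K = -3 (K = -2 - 1 = -3)
X = 15 (X = (5*(-3))*(-1) = -15*(-1) = 15)
I(D, B) = 15
G = 1225 (G = (-50 + 15)² = (-35)² = 1225)
G/(1/(43915 - 36080)) = 1225/(1/(43915 - 36080)) = 1225/(1/7835) = 1225*7835 = 9597875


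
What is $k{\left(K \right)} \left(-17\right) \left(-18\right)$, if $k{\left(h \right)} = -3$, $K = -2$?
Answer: $-918$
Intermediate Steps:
$k{\left(K \right)} \left(-17\right) \left(-18\right) = \left(-3\right) \left(-17\right) \left(-18\right) = 51 \left(-18\right) = -918$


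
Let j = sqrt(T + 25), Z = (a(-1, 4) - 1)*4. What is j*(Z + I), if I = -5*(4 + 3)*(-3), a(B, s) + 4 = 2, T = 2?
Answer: 279*sqrt(3) ≈ 483.24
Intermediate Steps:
a(B, s) = -2 (a(B, s) = -4 + 2 = -2)
Z = -12 (Z = (-2 - 1)*4 = -3*4 = -12)
j = 3*sqrt(3) (j = sqrt(2 + 25) = sqrt(27) = 3*sqrt(3) ≈ 5.1962)
I = 105 (I = -35*(-3) = -5*(-21) = 105)
j*(Z + I) = (3*sqrt(3))*(-12 + 105) = (3*sqrt(3))*93 = 279*sqrt(3)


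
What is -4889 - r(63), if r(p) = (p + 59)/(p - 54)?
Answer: -44123/9 ≈ -4902.6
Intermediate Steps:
r(p) = (59 + p)/(-54 + p)
-4889 - r(63) = -4889 - (59 + 63)/(-54 + 63) = -4889 - 122/9 = -44123/9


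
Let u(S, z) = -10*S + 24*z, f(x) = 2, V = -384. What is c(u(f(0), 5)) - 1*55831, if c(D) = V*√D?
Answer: -59671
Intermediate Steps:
c(D) = -384*√D
c(u(f(0), 5)) - 1*55831 = -384*√(-10*2 + 24*5) - 1*55831 = -384*√(-20 + 120) - 55831 = -384*√100 - 55831 = -384*10 - 55831 = -3840 - 55831 = -59671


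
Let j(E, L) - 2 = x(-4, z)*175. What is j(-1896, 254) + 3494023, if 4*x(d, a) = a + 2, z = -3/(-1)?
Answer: 13976975/4 ≈ 3.4942e+6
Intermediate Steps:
z = 3 (z = -3*(-1) = 3)
x(d, a) = ½ + a/4 (x(d, a) = (a + 2)/4 = (2 + a)/4 = ½ + a/4)
j(E, L) = 883/4 (j(E, L) = 2 + (½ + (¼)*3)*175 = 2 + (½ + ¾)*175 = 2 + (5/4)*175 = 2 + 875/4 = 883/4)
j(-1896, 254) + 3494023 = 883/4 + 3494023 = 13976975/4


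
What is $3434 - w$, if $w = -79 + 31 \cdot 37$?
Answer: $2366$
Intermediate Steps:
$w = 1068$ ($w = -79 + 1147 = 1068$)
$3434 - w = 3434 - 1068 = 2366$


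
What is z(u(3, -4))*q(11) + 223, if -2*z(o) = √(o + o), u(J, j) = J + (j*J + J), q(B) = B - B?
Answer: 223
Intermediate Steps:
q(B) = 0
u(J, j) = 2*J + J*j (u(J, j) = J + (J*j + J) = J + (J + J*j) = 2*J + J*j)
z(o) = -√2*√o/2 (z(o) = -√(o + o)/2 = -√2*√o/2)
z(u(3, -4))*q(11) + 223 = -√2*√(3*(2 - 4))/2*0 + 223 = -√2*√(3*(-2))/2*0 + 223 = -√2*√(-6)/2*0 + 223 = -√2*I*√6/2*0 + 223 = -I*√3*0 + 223 = 0 + 223 = 223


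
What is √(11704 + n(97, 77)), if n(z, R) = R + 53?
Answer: √11834 ≈ 108.78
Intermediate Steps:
n(z, R) = 53 + R
√(11704 + n(97, 77)) = √(11704 + (53 + 77)) = √(11704 + 130) = √11834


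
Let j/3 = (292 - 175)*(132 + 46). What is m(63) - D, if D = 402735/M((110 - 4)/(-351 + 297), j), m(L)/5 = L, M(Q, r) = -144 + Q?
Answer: 12115260/3941 ≈ 3074.2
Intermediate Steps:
j = 62478 (j = 3*((292 - 175)*(132 + 46)) = 3*(117*178) = 3*20826 = 62478)
m(L) = 5*L
D = -10873845/3941 (D = 402735/(-144 + (110 - 4)/(-351 + 297)) = 402735/(-144 + 106/(-54)) = 402735/(-144 + 106*(-1/54)) = 402735/(-144 - 53/27) = 402735/(-3941/27) = 402735*(-27/3941) = -10873845/3941 ≈ -2759.2)
m(63) - D = 5*63 - 1*(-10873845/3941) = 315 + 10873845/3941 = 12115260/3941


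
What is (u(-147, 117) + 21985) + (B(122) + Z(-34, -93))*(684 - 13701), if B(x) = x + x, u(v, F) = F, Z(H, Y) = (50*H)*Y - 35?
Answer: -2060686151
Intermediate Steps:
Z(H, Y) = -35 + 50*H*Y (Z(H, Y) = 50*H*Y - 35 = -35 + 50*H*Y)
B(x) = 2*x
(u(-147, 117) + 21985) + (B(122) + Z(-34, -93))*(684 - 13701) = (117 + 21985) + (2*122 + (-35 + 50*(-34)*(-93)))*(684 - 13701) = 22102 + (244 + (-35 + 158100))*(-13017) = 22102 + (244 + 158065)*(-13017) = 22102 + 158309*(-13017) = 22102 - 2060708253 = -2060686151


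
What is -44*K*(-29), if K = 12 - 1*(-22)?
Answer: 43384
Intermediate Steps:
K = 34 (K = 12 + 22 = 34)
-44*K*(-29) = -44*34*(-29) = -1496*(-29) = 43384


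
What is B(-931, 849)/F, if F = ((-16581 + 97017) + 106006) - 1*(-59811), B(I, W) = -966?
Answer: -138/35179 ≈ -0.0039228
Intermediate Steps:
F = 246253 (F = (80436 + 106006) + 59811 = 186442 + 59811 = 246253)
B(-931, 849)/F = -966/246253 = -966*1/246253 = -138/35179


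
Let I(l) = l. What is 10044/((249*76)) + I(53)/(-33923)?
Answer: 28309970/53496571 ≈ 0.52919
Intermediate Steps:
10044/((249*76)) + I(53)/(-33923) = 10044/((249*76)) + 53/(-33923) = 10044/18924 + 53*(-1/33923) = 10044*(1/18924) - 53/33923 = 837/1577 - 53/33923 = 28309970/53496571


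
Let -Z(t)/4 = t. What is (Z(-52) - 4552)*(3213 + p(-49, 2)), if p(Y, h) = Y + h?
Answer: -13753104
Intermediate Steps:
Z(t) = -4*t
(Z(-52) - 4552)*(3213 + p(-49, 2)) = (-4*(-52) - 4552)*(3213 + (-49 + 2)) = (208 - 4552)*(3213 - 47) = -4344*3166 = -13753104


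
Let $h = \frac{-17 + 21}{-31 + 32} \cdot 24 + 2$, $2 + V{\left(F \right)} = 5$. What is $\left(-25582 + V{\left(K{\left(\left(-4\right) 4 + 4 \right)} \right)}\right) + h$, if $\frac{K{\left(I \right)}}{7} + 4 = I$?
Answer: $-25481$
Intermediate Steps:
$K{\left(I \right)} = -28 + 7 I$
$V{\left(F \right)} = 3$ ($V{\left(F \right)} = -2 + 5 = 3$)
$h = 98$ ($h = \frac{4}{1} \cdot 24 + 2 = 4 \cdot 1 \cdot 24 + 2 = 4 \cdot 24 + 2 = 96 + 2 = 98$)
$\left(-25582 + V{\left(K{\left(\left(-4\right) 4 + 4 \right)} \right)}\right) + h = \left(-25582 + 3\right) + 98 = -25579 + 98 = -25481$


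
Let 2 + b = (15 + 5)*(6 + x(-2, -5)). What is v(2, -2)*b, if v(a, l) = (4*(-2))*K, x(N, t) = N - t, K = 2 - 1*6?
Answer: 5696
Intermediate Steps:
K = -4 (K = 2 - 6 = -4)
b = 178 (b = -2 + (15 + 5)*(6 + (-2 - 1*(-5))) = -2 + 20*(6 + (-2 + 5)) = -2 + 20*(6 + 3) = -2 + 20*9 = -2 + 180 = 178)
v(a, l) = 32 (v(a, l) = (4*(-2))*(-4) = -8*(-4) = 32)
v(2, -2)*b = 32*178 = 5696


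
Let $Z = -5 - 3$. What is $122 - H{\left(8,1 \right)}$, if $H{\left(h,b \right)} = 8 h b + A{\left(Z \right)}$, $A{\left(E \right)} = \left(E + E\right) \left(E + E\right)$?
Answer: $-198$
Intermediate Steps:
$Z = -8$ ($Z = -5 - 3 = -8$)
$A{\left(E \right)} = 4 E^{2}$ ($A{\left(E \right)} = 2 E 2 E = 4 E^{2}$)
$H{\left(h,b \right)} = 256 + 8 b h$ ($H{\left(h,b \right)} = 8 h b + 4 \left(-8\right)^{2} = 8 b h + 4 \cdot 64 = 8 b h + 256 = 256 + 8 b h$)
$122 - H{\left(8,1 \right)} = 122 - \left(256 + 8 \cdot 1 \cdot 8\right) = 122 - \left(256 + 64\right) = 122 - 320 = -198$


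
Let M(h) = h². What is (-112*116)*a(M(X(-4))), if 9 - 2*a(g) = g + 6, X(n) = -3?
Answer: 38976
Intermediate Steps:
a(g) = 3/2 - g/2 (a(g) = 9/2 - (g + 6)/2 = 9/2 - (6 + g)/2 = 9/2 + (-3 - g/2) = 3/2 - g/2)
(-112*116)*a(M(X(-4))) = (-112*116)*(3/2 - ½*(-3)²) = -12992*(3/2 - ½*9) = -12992*(3/2 - 9/2) = -12992*(-3) = 38976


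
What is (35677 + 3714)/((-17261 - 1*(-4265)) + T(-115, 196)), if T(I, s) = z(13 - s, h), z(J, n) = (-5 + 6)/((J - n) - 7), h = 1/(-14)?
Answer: -104740669/34556378 ≈ -3.0310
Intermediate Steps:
h = -1/14 ≈ -0.071429
z(J, n) = 1/(-7 + J - n)
T(I, s) = -1/(-85/14 + s) (T(I, s) = -1/(7 - 1/14 - (13 - s)) = -1/(7 - 1/14 + (-13 + s)) = -1/(-85/14 + s))
(35677 + 3714)/((-17261 - 1*(-4265)) + T(-115, 196)) = (35677 + 3714)/((-17261 - 1*(-4265)) - 14/(-85 + 14*196)) = 39391/((-17261 + 4265) - 14/(-85 + 2744)) = 39391/(-12996 - 14/2659) = 39391/(-34556378/2659) = 39391*(-2659/34556378) = -104740669/34556378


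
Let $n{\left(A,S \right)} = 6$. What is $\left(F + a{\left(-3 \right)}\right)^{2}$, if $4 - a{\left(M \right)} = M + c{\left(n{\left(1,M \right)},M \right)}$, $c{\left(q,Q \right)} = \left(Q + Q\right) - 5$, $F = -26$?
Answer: $64$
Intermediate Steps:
$c{\left(q,Q \right)} = -5 + 2 Q$ ($c{\left(q,Q \right)} = 2 Q - 5 = -5 + 2 Q$)
$a{\left(M \right)} = 9 - 3 M$ ($a{\left(M \right)} = 4 - \left(M + \left(-5 + 2 M\right)\right) = 4 - \left(-5 + 3 M\right) = 9 - 3 M$)
$\left(F + a{\left(-3 \right)}\right)^{2} = \left(-26 + \left(9 - -9\right)\right)^{2} = \left(-26 + \left(9 + 9\right)\right)^{2} = \left(-26 + 18\right)^{2} = \left(-8\right)^{2} = 64$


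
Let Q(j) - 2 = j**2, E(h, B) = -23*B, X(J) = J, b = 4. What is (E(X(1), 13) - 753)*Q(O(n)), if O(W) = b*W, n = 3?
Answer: -153592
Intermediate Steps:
O(W) = 4*W
Q(j) = 2 + j**2
(E(X(1), 13) - 753)*Q(O(n)) = (-23*13 - 753)*(2 + (4*3)**2) = (-299 - 753)*(2 + 12**2) = -1052*(2 + 144) = -1052*146 = -153592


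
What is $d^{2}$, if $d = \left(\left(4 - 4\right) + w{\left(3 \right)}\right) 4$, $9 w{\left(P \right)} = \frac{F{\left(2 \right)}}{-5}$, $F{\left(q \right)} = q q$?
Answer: $\frac{256}{2025} \approx 0.12642$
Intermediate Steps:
$F{\left(q \right)} = q^{2}$
$w{\left(P \right)} = - \frac{4}{45}$ ($w{\left(P \right)} = \frac{2^{2} \frac{1}{-5}}{9} = \frac{4 \left(- \frac{1}{5}\right)}{9} = \frac{1}{9} \left(- \frac{4}{5}\right) = - \frac{4}{45}$)
$d = - \frac{16}{45}$ ($d = \left(\left(4 - 4\right) - \frac{4}{45}\right) 4 = \left(0 - \frac{4}{45}\right) 4 = \left(- \frac{4}{45}\right) 4 = - \frac{16}{45} \approx -0.35556$)
$d^{2} = \left(- \frac{16}{45}\right)^{2} = \frac{256}{2025}$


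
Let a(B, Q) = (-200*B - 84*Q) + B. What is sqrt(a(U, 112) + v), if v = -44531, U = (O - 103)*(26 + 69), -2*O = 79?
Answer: sqrt(10560094)/2 ≈ 1624.8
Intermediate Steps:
O = -79/2 (O = -1/2*79 = -79/2 ≈ -39.500)
U = -27075/2 (U = (-79/2 - 103)*(26 + 69) = -285/2*95 = -27075/2 ≈ -13538.)
a(B, Q) = -199*B - 84*Q
sqrt(a(U, 112) + v) = sqrt((-199*(-27075/2) - 84*112) - 44531) = sqrt((5387925/2 - 9408) - 44531) = sqrt(5369109/2 - 44531) = sqrt(5280047/2) = sqrt(10560094)/2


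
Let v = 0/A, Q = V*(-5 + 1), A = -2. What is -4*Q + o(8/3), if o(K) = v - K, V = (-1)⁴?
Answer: 40/3 ≈ 13.333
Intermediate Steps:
V = 1
Q = -4 (Q = 1*(-5 + 1) = 1*(-4) = -4)
v = 0 (v = 0/(-2) = 0*(-½) = 0)
o(K) = -K (o(K) = 0 - K = -K)
-4*Q + o(8/3) = -4*(-4) - 8/3 = 16 - 8/3 = 40/3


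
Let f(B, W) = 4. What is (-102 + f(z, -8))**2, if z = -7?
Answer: 9604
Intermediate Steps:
(-102 + f(z, -8))**2 = (-102 + 4)**2 = (-98)**2 = 9604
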